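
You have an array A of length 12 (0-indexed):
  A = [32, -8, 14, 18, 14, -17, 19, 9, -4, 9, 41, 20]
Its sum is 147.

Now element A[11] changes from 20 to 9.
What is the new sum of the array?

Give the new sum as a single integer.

Answer: 136

Derivation:
Old value at index 11: 20
New value at index 11: 9
Delta = 9 - 20 = -11
New sum = old_sum + delta = 147 + (-11) = 136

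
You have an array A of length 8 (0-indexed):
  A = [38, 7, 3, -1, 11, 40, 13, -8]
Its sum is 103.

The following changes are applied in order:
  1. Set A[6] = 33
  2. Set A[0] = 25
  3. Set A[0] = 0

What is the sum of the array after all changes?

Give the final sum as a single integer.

Answer: 85

Derivation:
Initial sum: 103
Change 1: A[6] 13 -> 33, delta = 20, sum = 123
Change 2: A[0] 38 -> 25, delta = -13, sum = 110
Change 3: A[0] 25 -> 0, delta = -25, sum = 85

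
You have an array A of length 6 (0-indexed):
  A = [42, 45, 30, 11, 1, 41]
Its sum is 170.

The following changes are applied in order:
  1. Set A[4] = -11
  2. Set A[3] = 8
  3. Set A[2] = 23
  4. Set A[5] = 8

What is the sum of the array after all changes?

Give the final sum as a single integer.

Answer: 115

Derivation:
Initial sum: 170
Change 1: A[4] 1 -> -11, delta = -12, sum = 158
Change 2: A[3] 11 -> 8, delta = -3, sum = 155
Change 3: A[2] 30 -> 23, delta = -7, sum = 148
Change 4: A[5] 41 -> 8, delta = -33, sum = 115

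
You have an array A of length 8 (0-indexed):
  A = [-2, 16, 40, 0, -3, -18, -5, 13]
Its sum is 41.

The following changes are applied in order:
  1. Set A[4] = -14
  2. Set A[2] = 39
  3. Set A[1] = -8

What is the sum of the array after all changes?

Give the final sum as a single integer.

Initial sum: 41
Change 1: A[4] -3 -> -14, delta = -11, sum = 30
Change 2: A[2] 40 -> 39, delta = -1, sum = 29
Change 3: A[1] 16 -> -8, delta = -24, sum = 5

Answer: 5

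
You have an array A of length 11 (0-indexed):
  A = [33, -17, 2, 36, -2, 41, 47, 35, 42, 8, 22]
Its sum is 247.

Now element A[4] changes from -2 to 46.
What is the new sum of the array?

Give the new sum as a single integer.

Answer: 295

Derivation:
Old value at index 4: -2
New value at index 4: 46
Delta = 46 - -2 = 48
New sum = old_sum + delta = 247 + (48) = 295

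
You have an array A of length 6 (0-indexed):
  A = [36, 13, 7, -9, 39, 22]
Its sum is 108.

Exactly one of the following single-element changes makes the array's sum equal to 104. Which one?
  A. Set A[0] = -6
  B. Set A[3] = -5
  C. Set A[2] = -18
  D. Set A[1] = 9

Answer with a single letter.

Answer: D

Derivation:
Option A: A[0] 36->-6, delta=-42, new_sum=108+(-42)=66
Option B: A[3] -9->-5, delta=4, new_sum=108+(4)=112
Option C: A[2] 7->-18, delta=-25, new_sum=108+(-25)=83
Option D: A[1] 13->9, delta=-4, new_sum=108+(-4)=104 <-- matches target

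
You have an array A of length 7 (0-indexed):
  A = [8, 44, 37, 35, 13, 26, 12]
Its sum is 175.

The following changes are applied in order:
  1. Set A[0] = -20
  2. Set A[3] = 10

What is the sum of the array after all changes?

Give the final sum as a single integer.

Answer: 122

Derivation:
Initial sum: 175
Change 1: A[0] 8 -> -20, delta = -28, sum = 147
Change 2: A[3] 35 -> 10, delta = -25, sum = 122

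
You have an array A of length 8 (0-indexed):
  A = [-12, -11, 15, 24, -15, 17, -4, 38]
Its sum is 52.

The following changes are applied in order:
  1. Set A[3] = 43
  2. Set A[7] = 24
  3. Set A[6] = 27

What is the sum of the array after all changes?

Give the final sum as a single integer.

Initial sum: 52
Change 1: A[3] 24 -> 43, delta = 19, sum = 71
Change 2: A[7] 38 -> 24, delta = -14, sum = 57
Change 3: A[6] -4 -> 27, delta = 31, sum = 88

Answer: 88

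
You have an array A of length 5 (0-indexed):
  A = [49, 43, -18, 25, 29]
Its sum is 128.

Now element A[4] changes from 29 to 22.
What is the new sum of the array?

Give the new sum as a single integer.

Answer: 121

Derivation:
Old value at index 4: 29
New value at index 4: 22
Delta = 22 - 29 = -7
New sum = old_sum + delta = 128 + (-7) = 121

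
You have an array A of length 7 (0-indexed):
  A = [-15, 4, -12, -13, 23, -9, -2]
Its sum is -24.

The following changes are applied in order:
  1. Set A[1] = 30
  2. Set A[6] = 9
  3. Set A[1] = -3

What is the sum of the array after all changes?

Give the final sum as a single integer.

Initial sum: -24
Change 1: A[1] 4 -> 30, delta = 26, sum = 2
Change 2: A[6] -2 -> 9, delta = 11, sum = 13
Change 3: A[1] 30 -> -3, delta = -33, sum = -20

Answer: -20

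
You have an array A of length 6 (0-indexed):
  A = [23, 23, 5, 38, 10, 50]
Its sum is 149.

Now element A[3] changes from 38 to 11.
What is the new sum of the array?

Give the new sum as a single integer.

Answer: 122

Derivation:
Old value at index 3: 38
New value at index 3: 11
Delta = 11 - 38 = -27
New sum = old_sum + delta = 149 + (-27) = 122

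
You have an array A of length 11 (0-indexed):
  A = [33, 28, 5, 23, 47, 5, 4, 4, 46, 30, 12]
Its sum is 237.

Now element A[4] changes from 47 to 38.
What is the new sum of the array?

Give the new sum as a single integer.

Answer: 228

Derivation:
Old value at index 4: 47
New value at index 4: 38
Delta = 38 - 47 = -9
New sum = old_sum + delta = 237 + (-9) = 228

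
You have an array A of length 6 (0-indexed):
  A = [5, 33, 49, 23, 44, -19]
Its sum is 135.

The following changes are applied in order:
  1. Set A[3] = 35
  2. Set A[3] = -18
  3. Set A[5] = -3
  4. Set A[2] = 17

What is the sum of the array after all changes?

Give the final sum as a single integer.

Initial sum: 135
Change 1: A[3] 23 -> 35, delta = 12, sum = 147
Change 2: A[3] 35 -> -18, delta = -53, sum = 94
Change 3: A[5] -19 -> -3, delta = 16, sum = 110
Change 4: A[2] 49 -> 17, delta = -32, sum = 78

Answer: 78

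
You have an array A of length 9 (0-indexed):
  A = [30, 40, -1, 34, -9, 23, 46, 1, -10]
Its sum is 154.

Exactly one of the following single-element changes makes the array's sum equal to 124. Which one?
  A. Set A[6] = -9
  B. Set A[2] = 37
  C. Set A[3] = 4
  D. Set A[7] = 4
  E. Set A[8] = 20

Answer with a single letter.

Option A: A[6] 46->-9, delta=-55, new_sum=154+(-55)=99
Option B: A[2] -1->37, delta=38, new_sum=154+(38)=192
Option C: A[3] 34->4, delta=-30, new_sum=154+(-30)=124 <-- matches target
Option D: A[7] 1->4, delta=3, new_sum=154+(3)=157
Option E: A[8] -10->20, delta=30, new_sum=154+(30)=184

Answer: C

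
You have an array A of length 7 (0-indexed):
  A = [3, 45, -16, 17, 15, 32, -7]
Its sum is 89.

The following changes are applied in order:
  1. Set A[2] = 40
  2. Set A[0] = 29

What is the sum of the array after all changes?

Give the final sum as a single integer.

Initial sum: 89
Change 1: A[2] -16 -> 40, delta = 56, sum = 145
Change 2: A[0] 3 -> 29, delta = 26, sum = 171

Answer: 171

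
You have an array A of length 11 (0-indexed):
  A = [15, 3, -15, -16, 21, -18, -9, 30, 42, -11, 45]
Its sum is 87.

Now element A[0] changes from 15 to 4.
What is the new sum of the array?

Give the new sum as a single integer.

Old value at index 0: 15
New value at index 0: 4
Delta = 4 - 15 = -11
New sum = old_sum + delta = 87 + (-11) = 76

Answer: 76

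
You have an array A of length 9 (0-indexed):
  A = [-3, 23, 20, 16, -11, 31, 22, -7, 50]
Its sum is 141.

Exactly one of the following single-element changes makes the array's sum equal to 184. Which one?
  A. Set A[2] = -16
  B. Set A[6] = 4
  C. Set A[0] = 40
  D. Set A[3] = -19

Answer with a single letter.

Answer: C

Derivation:
Option A: A[2] 20->-16, delta=-36, new_sum=141+(-36)=105
Option B: A[6] 22->4, delta=-18, new_sum=141+(-18)=123
Option C: A[0] -3->40, delta=43, new_sum=141+(43)=184 <-- matches target
Option D: A[3] 16->-19, delta=-35, new_sum=141+(-35)=106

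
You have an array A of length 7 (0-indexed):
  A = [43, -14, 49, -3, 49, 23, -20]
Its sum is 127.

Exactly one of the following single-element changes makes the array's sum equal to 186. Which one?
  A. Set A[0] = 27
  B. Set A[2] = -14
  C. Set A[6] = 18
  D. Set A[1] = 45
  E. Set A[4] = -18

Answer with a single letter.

Answer: D

Derivation:
Option A: A[0] 43->27, delta=-16, new_sum=127+(-16)=111
Option B: A[2] 49->-14, delta=-63, new_sum=127+(-63)=64
Option C: A[6] -20->18, delta=38, new_sum=127+(38)=165
Option D: A[1] -14->45, delta=59, new_sum=127+(59)=186 <-- matches target
Option E: A[4] 49->-18, delta=-67, new_sum=127+(-67)=60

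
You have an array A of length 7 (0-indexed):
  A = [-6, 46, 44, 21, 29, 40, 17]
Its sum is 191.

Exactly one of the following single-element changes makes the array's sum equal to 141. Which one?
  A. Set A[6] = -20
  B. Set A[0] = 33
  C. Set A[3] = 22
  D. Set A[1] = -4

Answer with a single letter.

Answer: D

Derivation:
Option A: A[6] 17->-20, delta=-37, new_sum=191+(-37)=154
Option B: A[0] -6->33, delta=39, new_sum=191+(39)=230
Option C: A[3] 21->22, delta=1, new_sum=191+(1)=192
Option D: A[1] 46->-4, delta=-50, new_sum=191+(-50)=141 <-- matches target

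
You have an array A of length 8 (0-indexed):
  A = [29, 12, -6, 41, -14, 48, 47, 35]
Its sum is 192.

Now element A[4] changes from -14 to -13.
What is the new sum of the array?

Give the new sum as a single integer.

Answer: 193

Derivation:
Old value at index 4: -14
New value at index 4: -13
Delta = -13 - -14 = 1
New sum = old_sum + delta = 192 + (1) = 193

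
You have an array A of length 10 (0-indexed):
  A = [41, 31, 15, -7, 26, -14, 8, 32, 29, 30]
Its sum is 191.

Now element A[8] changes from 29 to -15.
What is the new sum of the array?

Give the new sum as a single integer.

Answer: 147

Derivation:
Old value at index 8: 29
New value at index 8: -15
Delta = -15 - 29 = -44
New sum = old_sum + delta = 191 + (-44) = 147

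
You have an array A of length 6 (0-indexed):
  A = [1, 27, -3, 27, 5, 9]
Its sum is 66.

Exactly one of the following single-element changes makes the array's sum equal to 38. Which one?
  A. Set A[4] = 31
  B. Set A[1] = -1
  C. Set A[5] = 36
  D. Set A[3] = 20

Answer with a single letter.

Option A: A[4] 5->31, delta=26, new_sum=66+(26)=92
Option B: A[1] 27->-1, delta=-28, new_sum=66+(-28)=38 <-- matches target
Option C: A[5] 9->36, delta=27, new_sum=66+(27)=93
Option D: A[3] 27->20, delta=-7, new_sum=66+(-7)=59

Answer: B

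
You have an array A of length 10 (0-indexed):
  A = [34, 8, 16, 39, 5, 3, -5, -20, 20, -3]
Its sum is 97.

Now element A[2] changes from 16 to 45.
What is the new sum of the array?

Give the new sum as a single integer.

Old value at index 2: 16
New value at index 2: 45
Delta = 45 - 16 = 29
New sum = old_sum + delta = 97 + (29) = 126

Answer: 126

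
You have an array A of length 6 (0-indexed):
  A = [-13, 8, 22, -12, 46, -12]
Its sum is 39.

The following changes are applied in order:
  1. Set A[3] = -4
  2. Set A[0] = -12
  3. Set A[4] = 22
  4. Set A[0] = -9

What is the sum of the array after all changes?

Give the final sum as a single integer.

Initial sum: 39
Change 1: A[3] -12 -> -4, delta = 8, sum = 47
Change 2: A[0] -13 -> -12, delta = 1, sum = 48
Change 3: A[4] 46 -> 22, delta = -24, sum = 24
Change 4: A[0] -12 -> -9, delta = 3, sum = 27

Answer: 27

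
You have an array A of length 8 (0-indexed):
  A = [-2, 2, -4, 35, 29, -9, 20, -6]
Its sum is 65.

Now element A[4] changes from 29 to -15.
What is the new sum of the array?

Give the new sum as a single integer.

Answer: 21

Derivation:
Old value at index 4: 29
New value at index 4: -15
Delta = -15 - 29 = -44
New sum = old_sum + delta = 65 + (-44) = 21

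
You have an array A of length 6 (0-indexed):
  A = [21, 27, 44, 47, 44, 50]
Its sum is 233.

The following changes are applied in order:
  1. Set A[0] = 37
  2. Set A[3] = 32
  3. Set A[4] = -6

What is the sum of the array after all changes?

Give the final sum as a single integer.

Answer: 184

Derivation:
Initial sum: 233
Change 1: A[0] 21 -> 37, delta = 16, sum = 249
Change 2: A[3] 47 -> 32, delta = -15, sum = 234
Change 3: A[4] 44 -> -6, delta = -50, sum = 184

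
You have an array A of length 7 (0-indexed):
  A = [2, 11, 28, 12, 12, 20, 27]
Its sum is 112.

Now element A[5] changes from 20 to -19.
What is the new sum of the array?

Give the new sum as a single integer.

Answer: 73

Derivation:
Old value at index 5: 20
New value at index 5: -19
Delta = -19 - 20 = -39
New sum = old_sum + delta = 112 + (-39) = 73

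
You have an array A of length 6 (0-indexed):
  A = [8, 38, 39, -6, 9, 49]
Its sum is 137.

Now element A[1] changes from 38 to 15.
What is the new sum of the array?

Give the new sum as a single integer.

Old value at index 1: 38
New value at index 1: 15
Delta = 15 - 38 = -23
New sum = old_sum + delta = 137 + (-23) = 114

Answer: 114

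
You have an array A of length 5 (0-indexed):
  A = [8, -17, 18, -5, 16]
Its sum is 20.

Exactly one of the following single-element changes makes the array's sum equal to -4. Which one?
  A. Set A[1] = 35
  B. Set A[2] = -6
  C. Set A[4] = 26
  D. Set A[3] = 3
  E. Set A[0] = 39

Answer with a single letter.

Answer: B

Derivation:
Option A: A[1] -17->35, delta=52, new_sum=20+(52)=72
Option B: A[2] 18->-6, delta=-24, new_sum=20+(-24)=-4 <-- matches target
Option C: A[4] 16->26, delta=10, new_sum=20+(10)=30
Option D: A[3] -5->3, delta=8, new_sum=20+(8)=28
Option E: A[0] 8->39, delta=31, new_sum=20+(31)=51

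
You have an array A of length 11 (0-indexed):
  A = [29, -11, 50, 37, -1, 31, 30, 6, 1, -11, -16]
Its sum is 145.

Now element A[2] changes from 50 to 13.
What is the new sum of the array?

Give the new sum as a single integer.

Answer: 108

Derivation:
Old value at index 2: 50
New value at index 2: 13
Delta = 13 - 50 = -37
New sum = old_sum + delta = 145 + (-37) = 108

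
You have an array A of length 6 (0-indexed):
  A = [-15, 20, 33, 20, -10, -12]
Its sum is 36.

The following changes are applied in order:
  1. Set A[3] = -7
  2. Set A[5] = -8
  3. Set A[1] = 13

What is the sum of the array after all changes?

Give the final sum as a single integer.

Initial sum: 36
Change 1: A[3] 20 -> -7, delta = -27, sum = 9
Change 2: A[5] -12 -> -8, delta = 4, sum = 13
Change 3: A[1] 20 -> 13, delta = -7, sum = 6

Answer: 6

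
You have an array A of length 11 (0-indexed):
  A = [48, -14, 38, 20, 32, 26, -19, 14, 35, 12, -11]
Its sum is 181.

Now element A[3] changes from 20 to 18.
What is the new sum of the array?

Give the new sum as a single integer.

Old value at index 3: 20
New value at index 3: 18
Delta = 18 - 20 = -2
New sum = old_sum + delta = 181 + (-2) = 179

Answer: 179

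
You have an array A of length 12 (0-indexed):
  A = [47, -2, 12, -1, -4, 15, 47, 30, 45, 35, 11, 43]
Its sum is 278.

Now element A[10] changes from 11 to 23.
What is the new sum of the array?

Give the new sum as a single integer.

Answer: 290

Derivation:
Old value at index 10: 11
New value at index 10: 23
Delta = 23 - 11 = 12
New sum = old_sum + delta = 278 + (12) = 290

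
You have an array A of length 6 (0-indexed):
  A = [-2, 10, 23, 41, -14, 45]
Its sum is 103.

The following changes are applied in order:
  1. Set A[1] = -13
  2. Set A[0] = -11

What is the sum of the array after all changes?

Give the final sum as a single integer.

Initial sum: 103
Change 1: A[1] 10 -> -13, delta = -23, sum = 80
Change 2: A[0] -2 -> -11, delta = -9, sum = 71

Answer: 71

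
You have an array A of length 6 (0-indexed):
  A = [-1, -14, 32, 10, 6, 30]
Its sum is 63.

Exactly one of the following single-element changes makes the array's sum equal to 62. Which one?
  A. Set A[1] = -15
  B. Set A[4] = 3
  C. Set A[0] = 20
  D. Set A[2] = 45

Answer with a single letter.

Option A: A[1] -14->-15, delta=-1, new_sum=63+(-1)=62 <-- matches target
Option B: A[4] 6->3, delta=-3, new_sum=63+(-3)=60
Option C: A[0] -1->20, delta=21, new_sum=63+(21)=84
Option D: A[2] 32->45, delta=13, new_sum=63+(13)=76

Answer: A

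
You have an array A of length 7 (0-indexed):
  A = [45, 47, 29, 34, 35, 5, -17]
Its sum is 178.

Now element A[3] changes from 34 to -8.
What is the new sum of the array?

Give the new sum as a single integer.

Old value at index 3: 34
New value at index 3: -8
Delta = -8 - 34 = -42
New sum = old_sum + delta = 178 + (-42) = 136

Answer: 136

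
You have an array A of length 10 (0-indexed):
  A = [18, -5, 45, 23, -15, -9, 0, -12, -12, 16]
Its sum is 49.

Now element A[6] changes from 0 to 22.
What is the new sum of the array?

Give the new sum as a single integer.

Answer: 71

Derivation:
Old value at index 6: 0
New value at index 6: 22
Delta = 22 - 0 = 22
New sum = old_sum + delta = 49 + (22) = 71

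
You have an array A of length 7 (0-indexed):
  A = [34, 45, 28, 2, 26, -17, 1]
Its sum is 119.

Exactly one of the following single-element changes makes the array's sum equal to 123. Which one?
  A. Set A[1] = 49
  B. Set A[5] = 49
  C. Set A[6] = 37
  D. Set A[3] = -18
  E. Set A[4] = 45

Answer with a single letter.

Answer: A

Derivation:
Option A: A[1] 45->49, delta=4, new_sum=119+(4)=123 <-- matches target
Option B: A[5] -17->49, delta=66, new_sum=119+(66)=185
Option C: A[6] 1->37, delta=36, new_sum=119+(36)=155
Option D: A[3] 2->-18, delta=-20, new_sum=119+(-20)=99
Option E: A[4] 26->45, delta=19, new_sum=119+(19)=138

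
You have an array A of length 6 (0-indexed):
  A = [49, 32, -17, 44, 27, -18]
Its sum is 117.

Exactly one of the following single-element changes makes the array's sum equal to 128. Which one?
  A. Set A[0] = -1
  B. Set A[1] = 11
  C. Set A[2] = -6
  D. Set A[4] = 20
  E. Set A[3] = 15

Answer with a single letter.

Option A: A[0] 49->-1, delta=-50, new_sum=117+(-50)=67
Option B: A[1] 32->11, delta=-21, new_sum=117+(-21)=96
Option C: A[2] -17->-6, delta=11, new_sum=117+(11)=128 <-- matches target
Option D: A[4] 27->20, delta=-7, new_sum=117+(-7)=110
Option E: A[3] 44->15, delta=-29, new_sum=117+(-29)=88

Answer: C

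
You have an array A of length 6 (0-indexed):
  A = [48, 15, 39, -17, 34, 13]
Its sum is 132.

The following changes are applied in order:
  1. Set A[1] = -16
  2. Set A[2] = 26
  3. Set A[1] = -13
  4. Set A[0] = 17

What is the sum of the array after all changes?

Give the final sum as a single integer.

Answer: 60

Derivation:
Initial sum: 132
Change 1: A[1] 15 -> -16, delta = -31, sum = 101
Change 2: A[2] 39 -> 26, delta = -13, sum = 88
Change 3: A[1] -16 -> -13, delta = 3, sum = 91
Change 4: A[0] 48 -> 17, delta = -31, sum = 60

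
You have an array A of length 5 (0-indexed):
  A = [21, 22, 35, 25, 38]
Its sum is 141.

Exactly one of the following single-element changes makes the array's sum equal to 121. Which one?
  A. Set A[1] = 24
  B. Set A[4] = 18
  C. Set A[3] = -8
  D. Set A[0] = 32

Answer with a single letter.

Option A: A[1] 22->24, delta=2, new_sum=141+(2)=143
Option B: A[4] 38->18, delta=-20, new_sum=141+(-20)=121 <-- matches target
Option C: A[3] 25->-8, delta=-33, new_sum=141+(-33)=108
Option D: A[0] 21->32, delta=11, new_sum=141+(11)=152

Answer: B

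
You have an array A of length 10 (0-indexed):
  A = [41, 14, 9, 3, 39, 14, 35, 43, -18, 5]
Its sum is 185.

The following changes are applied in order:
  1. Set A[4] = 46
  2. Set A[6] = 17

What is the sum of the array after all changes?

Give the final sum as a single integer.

Initial sum: 185
Change 1: A[4] 39 -> 46, delta = 7, sum = 192
Change 2: A[6] 35 -> 17, delta = -18, sum = 174

Answer: 174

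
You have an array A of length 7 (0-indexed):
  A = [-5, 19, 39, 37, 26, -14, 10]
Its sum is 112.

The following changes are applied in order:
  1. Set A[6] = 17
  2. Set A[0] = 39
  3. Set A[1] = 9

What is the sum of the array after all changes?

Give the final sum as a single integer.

Answer: 153

Derivation:
Initial sum: 112
Change 1: A[6] 10 -> 17, delta = 7, sum = 119
Change 2: A[0] -5 -> 39, delta = 44, sum = 163
Change 3: A[1] 19 -> 9, delta = -10, sum = 153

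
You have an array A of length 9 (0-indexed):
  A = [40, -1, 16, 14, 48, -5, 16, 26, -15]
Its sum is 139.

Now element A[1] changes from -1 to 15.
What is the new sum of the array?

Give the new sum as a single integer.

Old value at index 1: -1
New value at index 1: 15
Delta = 15 - -1 = 16
New sum = old_sum + delta = 139 + (16) = 155

Answer: 155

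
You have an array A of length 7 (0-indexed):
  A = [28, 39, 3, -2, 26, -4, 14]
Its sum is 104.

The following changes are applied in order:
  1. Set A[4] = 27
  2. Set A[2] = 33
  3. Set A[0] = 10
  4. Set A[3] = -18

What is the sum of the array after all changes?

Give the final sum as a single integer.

Answer: 101

Derivation:
Initial sum: 104
Change 1: A[4] 26 -> 27, delta = 1, sum = 105
Change 2: A[2] 3 -> 33, delta = 30, sum = 135
Change 3: A[0] 28 -> 10, delta = -18, sum = 117
Change 4: A[3] -2 -> -18, delta = -16, sum = 101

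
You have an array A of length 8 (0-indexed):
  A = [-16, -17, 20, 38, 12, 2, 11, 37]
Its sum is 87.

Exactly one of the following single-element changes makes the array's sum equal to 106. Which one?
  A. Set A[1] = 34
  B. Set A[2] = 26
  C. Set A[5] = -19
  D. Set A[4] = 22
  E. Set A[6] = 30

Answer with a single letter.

Option A: A[1] -17->34, delta=51, new_sum=87+(51)=138
Option B: A[2] 20->26, delta=6, new_sum=87+(6)=93
Option C: A[5] 2->-19, delta=-21, new_sum=87+(-21)=66
Option D: A[4] 12->22, delta=10, new_sum=87+(10)=97
Option E: A[6] 11->30, delta=19, new_sum=87+(19)=106 <-- matches target

Answer: E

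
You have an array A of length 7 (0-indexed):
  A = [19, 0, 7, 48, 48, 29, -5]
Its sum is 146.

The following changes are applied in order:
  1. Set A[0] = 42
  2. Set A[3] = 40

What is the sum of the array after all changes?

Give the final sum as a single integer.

Answer: 161

Derivation:
Initial sum: 146
Change 1: A[0] 19 -> 42, delta = 23, sum = 169
Change 2: A[3] 48 -> 40, delta = -8, sum = 161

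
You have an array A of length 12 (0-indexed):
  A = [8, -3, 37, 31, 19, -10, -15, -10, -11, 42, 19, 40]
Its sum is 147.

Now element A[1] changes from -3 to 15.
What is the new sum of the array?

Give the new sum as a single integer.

Old value at index 1: -3
New value at index 1: 15
Delta = 15 - -3 = 18
New sum = old_sum + delta = 147 + (18) = 165

Answer: 165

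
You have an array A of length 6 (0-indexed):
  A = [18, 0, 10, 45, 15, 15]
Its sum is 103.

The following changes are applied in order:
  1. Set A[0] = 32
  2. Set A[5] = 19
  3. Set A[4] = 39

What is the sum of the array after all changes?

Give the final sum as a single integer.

Answer: 145

Derivation:
Initial sum: 103
Change 1: A[0] 18 -> 32, delta = 14, sum = 117
Change 2: A[5] 15 -> 19, delta = 4, sum = 121
Change 3: A[4] 15 -> 39, delta = 24, sum = 145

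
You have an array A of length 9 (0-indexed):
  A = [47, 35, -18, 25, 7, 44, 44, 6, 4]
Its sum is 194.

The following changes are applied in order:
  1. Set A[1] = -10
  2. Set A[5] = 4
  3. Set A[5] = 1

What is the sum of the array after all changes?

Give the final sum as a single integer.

Initial sum: 194
Change 1: A[1] 35 -> -10, delta = -45, sum = 149
Change 2: A[5] 44 -> 4, delta = -40, sum = 109
Change 3: A[5] 4 -> 1, delta = -3, sum = 106

Answer: 106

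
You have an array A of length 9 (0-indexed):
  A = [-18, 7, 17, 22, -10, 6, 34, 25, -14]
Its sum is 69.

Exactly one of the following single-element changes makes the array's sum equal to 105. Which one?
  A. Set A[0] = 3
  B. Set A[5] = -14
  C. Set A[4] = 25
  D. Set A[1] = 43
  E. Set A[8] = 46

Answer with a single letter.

Answer: D

Derivation:
Option A: A[0] -18->3, delta=21, new_sum=69+(21)=90
Option B: A[5] 6->-14, delta=-20, new_sum=69+(-20)=49
Option C: A[4] -10->25, delta=35, new_sum=69+(35)=104
Option D: A[1] 7->43, delta=36, new_sum=69+(36)=105 <-- matches target
Option E: A[8] -14->46, delta=60, new_sum=69+(60)=129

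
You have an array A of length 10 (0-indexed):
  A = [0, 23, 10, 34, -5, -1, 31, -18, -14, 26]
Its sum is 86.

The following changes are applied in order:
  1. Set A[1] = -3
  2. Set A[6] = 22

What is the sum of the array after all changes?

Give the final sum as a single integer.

Answer: 51

Derivation:
Initial sum: 86
Change 1: A[1] 23 -> -3, delta = -26, sum = 60
Change 2: A[6] 31 -> 22, delta = -9, sum = 51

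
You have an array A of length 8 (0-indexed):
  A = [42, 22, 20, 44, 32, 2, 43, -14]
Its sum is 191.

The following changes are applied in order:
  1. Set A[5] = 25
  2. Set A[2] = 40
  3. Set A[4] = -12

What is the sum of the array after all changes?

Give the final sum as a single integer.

Initial sum: 191
Change 1: A[5] 2 -> 25, delta = 23, sum = 214
Change 2: A[2] 20 -> 40, delta = 20, sum = 234
Change 3: A[4] 32 -> -12, delta = -44, sum = 190

Answer: 190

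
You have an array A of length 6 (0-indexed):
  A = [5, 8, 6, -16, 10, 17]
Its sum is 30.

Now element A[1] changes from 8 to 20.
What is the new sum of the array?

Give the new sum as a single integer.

Old value at index 1: 8
New value at index 1: 20
Delta = 20 - 8 = 12
New sum = old_sum + delta = 30 + (12) = 42

Answer: 42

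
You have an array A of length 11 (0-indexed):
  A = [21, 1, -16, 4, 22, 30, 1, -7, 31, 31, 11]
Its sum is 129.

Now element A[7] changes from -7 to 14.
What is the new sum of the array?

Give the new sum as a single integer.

Old value at index 7: -7
New value at index 7: 14
Delta = 14 - -7 = 21
New sum = old_sum + delta = 129 + (21) = 150

Answer: 150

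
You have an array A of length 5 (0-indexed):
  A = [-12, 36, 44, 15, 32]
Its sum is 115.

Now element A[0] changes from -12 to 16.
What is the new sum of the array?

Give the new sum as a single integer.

Answer: 143

Derivation:
Old value at index 0: -12
New value at index 0: 16
Delta = 16 - -12 = 28
New sum = old_sum + delta = 115 + (28) = 143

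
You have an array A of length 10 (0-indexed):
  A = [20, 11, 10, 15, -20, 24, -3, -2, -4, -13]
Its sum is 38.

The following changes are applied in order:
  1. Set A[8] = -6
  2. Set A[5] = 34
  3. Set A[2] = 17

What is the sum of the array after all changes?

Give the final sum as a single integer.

Initial sum: 38
Change 1: A[8] -4 -> -6, delta = -2, sum = 36
Change 2: A[5] 24 -> 34, delta = 10, sum = 46
Change 3: A[2] 10 -> 17, delta = 7, sum = 53

Answer: 53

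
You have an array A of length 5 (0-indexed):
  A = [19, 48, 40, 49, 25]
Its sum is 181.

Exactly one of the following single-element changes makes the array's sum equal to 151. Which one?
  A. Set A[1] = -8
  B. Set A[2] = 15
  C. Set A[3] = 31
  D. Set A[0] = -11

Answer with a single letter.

Answer: D

Derivation:
Option A: A[1] 48->-8, delta=-56, new_sum=181+(-56)=125
Option B: A[2] 40->15, delta=-25, new_sum=181+(-25)=156
Option C: A[3] 49->31, delta=-18, new_sum=181+(-18)=163
Option D: A[0] 19->-11, delta=-30, new_sum=181+(-30)=151 <-- matches target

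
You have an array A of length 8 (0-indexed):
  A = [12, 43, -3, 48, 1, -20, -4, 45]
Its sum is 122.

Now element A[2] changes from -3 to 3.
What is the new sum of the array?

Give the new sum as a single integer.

Answer: 128

Derivation:
Old value at index 2: -3
New value at index 2: 3
Delta = 3 - -3 = 6
New sum = old_sum + delta = 122 + (6) = 128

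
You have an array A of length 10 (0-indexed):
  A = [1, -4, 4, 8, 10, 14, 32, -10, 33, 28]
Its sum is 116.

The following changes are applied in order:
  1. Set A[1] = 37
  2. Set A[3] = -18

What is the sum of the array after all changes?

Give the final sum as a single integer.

Initial sum: 116
Change 1: A[1] -4 -> 37, delta = 41, sum = 157
Change 2: A[3] 8 -> -18, delta = -26, sum = 131

Answer: 131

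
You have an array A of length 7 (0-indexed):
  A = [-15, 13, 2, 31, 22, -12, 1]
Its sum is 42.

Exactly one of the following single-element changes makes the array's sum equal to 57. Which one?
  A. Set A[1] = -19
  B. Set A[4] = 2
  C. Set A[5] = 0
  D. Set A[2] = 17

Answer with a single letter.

Option A: A[1] 13->-19, delta=-32, new_sum=42+(-32)=10
Option B: A[4] 22->2, delta=-20, new_sum=42+(-20)=22
Option C: A[5] -12->0, delta=12, new_sum=42+(12)=54
Option D: A[2] 2->17, delta=15, new_sum=42+(15)=57 <-- matches target

Answer: D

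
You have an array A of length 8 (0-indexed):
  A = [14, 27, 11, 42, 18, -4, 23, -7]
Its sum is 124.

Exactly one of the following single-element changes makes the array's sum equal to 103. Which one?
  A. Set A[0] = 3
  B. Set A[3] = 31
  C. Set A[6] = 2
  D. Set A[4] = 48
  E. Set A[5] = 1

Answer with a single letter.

Option A: A[0] 14->3, delta=-11, new_sum=124+(-11)=113
Option B: A[3] 42->31, delta=-11, new_sum=124+(-11)=113
Option C: A[6] 23->2, delta=-21, new_sum=124+(-21)=103 <-- matches target
Option D: A[4] 18->48, delta=30, new_sum=124+(30)=154
Option E: A[5] -4->1, delta=5, new_sum=124+(5)=129

Answer: C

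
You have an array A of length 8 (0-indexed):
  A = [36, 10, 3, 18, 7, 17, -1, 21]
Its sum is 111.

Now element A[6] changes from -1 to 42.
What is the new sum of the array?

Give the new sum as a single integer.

Answer: 154

Derivation:
Old value at index 6: -1
New value at index 6: 42
Delta = 42 - -1 = 43
New sum = old_sum + delta = 111 + (43) = 154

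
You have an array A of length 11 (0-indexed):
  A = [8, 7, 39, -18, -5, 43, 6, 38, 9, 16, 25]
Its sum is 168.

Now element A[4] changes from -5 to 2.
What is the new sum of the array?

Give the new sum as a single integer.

Answer: 175

Derivation:
Old value at index 4: -5
New value at index 4: 2
Delta = 2 - -5 = 7
New sum = old_sum + delta = 168 + (7) = 175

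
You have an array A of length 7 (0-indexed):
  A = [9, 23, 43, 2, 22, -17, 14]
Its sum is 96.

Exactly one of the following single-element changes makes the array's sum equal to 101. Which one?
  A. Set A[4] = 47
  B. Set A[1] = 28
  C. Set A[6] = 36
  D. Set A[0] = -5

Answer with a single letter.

Option A: A[4] 22->47, delta=25, new_sum=96+(25)=121
Option B: A[1] 23->28, delta=5, new_sum=96+(5)=101 <-- matches target
Option C: A[6] 14->36, delta=22, new_sum=96+(22)=118
Option D: A[0] 9->-5, delta=-14, new_sum=96+(-14)=82

Answer: B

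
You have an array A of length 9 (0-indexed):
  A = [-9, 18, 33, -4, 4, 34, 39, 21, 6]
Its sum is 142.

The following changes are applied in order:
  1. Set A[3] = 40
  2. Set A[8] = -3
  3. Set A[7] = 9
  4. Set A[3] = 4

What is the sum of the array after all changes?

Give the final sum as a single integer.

Initial sum: 142
Change 1: A[3] -4 -> 40, delta = 44, sum = 186
Change 2: A[8] 6 -> -3, delta = -9, sum = 177
Change 3: A[7] 21 -> 9, delta = -12, sum = 165
Change 4: A[3] 40 -> 4, delta = -36, sum = 129

Answer: 129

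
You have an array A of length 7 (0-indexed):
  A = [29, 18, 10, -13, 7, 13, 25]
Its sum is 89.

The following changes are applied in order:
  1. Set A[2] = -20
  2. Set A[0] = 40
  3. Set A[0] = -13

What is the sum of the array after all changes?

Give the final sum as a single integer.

Answer: 17

Derivation:
Initial sum: 89
Change 1: A[2] 10 -> -20, delta = -30, sum = 59
Change 2: A[0] 29 -> 40, delta = 11, sum = 70
Change 3: A[0] 40 -> -13, delta = -53, sum = 17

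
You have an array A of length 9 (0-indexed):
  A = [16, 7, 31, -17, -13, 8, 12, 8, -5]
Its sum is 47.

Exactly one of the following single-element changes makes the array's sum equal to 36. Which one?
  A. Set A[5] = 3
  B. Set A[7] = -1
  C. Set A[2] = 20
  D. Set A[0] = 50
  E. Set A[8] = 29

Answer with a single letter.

Option A: A[5] 8->3, delta=-5, new_sum=47+(-5)=42
Option B: A[7] 8->-1, delta=-9, new_sum=47+(-9)=38
Option C: A[2] 31->20, delta=-11, new_sum=47+(-11)=36 <-- matches target
Option D: A[0] 16->50, delta=34, new_sum=47+(34)=81
Option E: A[8] -5->29, delta=34, new_sum=47+(34)=81

Answer: C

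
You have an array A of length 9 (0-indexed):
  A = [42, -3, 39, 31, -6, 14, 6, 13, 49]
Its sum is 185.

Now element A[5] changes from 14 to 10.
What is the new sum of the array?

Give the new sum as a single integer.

Old value at index 5: 14
New value at index 5: 10
Delta = 10 - 14 = -4
New sum = old_sum + delta = 185 + (-4) = 181

Answer: 181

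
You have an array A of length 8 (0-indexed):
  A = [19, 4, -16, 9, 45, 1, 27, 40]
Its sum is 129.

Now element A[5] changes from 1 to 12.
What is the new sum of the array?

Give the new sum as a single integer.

Old value at index 5: 1
New value at index 5: 12
Delta = 12 - 1 = 11
New sum = old_sum + delta = 129 + (11) = 140

Answer: 140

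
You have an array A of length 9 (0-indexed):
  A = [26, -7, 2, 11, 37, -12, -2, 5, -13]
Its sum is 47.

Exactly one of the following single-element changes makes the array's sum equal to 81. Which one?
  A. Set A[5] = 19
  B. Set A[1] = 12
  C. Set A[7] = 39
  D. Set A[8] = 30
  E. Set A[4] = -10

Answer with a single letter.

Answer: C

Derivation:
Option A: A[5] -12->19, delta=31, new_sum=47+(31)=78
Option B: A[1] -7->12, delta=19, new_sum=47+(19)=66
Option C: A[7] 5->39, delta=34, new_sum=47+(34)=81 <-- matches target
Option D: A[8] -13->30, delta=43, new_sum=47+(43)=90
Option E: A[4] 37->-10, delta=-47, new_sum=47+(-47)=0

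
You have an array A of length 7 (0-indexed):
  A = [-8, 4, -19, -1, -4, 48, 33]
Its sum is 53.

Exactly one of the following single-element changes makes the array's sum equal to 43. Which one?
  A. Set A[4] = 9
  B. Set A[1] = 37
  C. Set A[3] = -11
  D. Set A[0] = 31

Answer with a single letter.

Answer: C

Derivation:
Option A: A[4] -4->9, delta=13, new_sum=53+(13)=66
Option B: A[1] 4->37, delta=33, new_sum=53+(33)=86
Option C: A[3] -1->-11, delta=-10, new_sum=53+(-10)=43 <-- matches target
Option D: A[0] -8->31, delta=39, new_sum=53+(39)=92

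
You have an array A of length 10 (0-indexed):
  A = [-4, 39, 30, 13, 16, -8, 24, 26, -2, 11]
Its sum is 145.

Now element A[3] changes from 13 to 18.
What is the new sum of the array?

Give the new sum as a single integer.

Old value at index 3: 13
New value at index 3: 18
Delta = 18 - 13 = 5
New sum = old_sum + delta = 145 + (5) = 150

Answer: 150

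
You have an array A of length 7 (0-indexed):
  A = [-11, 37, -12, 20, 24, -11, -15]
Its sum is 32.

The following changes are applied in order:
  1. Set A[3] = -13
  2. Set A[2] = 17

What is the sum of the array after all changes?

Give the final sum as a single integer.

Initial sum: 32
Change 1: A[3] 20 -> -13, delta = -33, sum = -1
Change 2: A[2] -12 -> 17, delta = 29, sum = 28

Answer: 28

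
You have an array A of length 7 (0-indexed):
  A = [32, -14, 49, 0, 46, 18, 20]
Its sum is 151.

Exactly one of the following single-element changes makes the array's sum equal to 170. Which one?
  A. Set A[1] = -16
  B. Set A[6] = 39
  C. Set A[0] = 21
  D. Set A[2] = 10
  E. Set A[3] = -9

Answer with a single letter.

Option A: A[1] -14->-16, delta=-2, new_sum=151+(-2)=149
Option B: A[6] 20->39, delta=19, new_sum=151+(19)=170 <-- matches target
Option C: A[0] 32->21, delta=-11, new_sum=151+(-11)=140
Option D: A[2] 49->10, delta=-39, new_sum=151+(-39)=112
Option E: A[3] 0->-9, delta=-9, new_sum=151+(-9)=142

Answer: B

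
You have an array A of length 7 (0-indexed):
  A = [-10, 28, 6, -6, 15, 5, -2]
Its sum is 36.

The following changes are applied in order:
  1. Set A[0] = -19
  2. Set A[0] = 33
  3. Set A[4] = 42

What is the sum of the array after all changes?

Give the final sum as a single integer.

Answer: 106

Derivation:
Initial sum: 36
Change 1: A[0] -10 -> -19, delta = -9, sum = 27
Change 2: A[0] -19 -> 33, delta = 52, sum = 79
Change 3: A[4] 15 -> 42, delta = 27, sum = 106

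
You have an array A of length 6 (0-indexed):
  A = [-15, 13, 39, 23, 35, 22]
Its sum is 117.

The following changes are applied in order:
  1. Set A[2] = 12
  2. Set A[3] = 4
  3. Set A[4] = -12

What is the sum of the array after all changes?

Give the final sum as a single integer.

Initial sum: 117
Change 1: A[2] 39 -> 12, delta = -27, sum = 90
Change 2: A[3] 23 -> 4, delta = -19, sum = 71
Change 3: A[4] 35 -> -12, delta = -47, sum = 24

Answer: 24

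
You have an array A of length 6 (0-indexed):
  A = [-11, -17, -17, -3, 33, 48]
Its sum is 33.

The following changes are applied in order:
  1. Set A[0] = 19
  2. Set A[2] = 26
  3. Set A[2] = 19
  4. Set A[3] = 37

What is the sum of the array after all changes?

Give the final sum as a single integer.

Initial sum: 33
Change 1: A[0] -11 -> 19, delta = 30, sum = 63
Change 2: A[2] -17 -> 26, delta = 43, sum = 106
Change 3: A[2] 26 -> 19, delta = -7, sum = 99
Change 4: A[3] -3 -> 37, delta = 40, sum = 139

Answer: 139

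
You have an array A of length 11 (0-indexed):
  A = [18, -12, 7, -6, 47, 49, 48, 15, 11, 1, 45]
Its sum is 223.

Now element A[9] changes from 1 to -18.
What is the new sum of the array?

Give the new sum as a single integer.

Old value at index 9: 1
New value at index 9: -18
Delta = -18 - 1 = -19
New sum = old_sum + delta = 223 + (-19) = 204

Answer: 204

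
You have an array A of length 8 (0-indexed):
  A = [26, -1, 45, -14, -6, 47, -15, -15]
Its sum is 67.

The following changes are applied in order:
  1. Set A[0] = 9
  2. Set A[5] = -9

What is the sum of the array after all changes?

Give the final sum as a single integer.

Initial sum: 67
Change 1: A[0] 26 -> 9, delta = -17, sum = 50
Change 2: A[5] 47 -> -9, delta = -56, sum = -6

Answer: -6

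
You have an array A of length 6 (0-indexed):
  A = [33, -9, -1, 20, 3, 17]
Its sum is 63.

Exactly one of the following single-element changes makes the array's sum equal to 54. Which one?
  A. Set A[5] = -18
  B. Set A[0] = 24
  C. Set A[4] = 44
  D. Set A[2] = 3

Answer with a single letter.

Answer: B

Derivation:
Option A: A[5] 17->-18, delta=-35, new_sum=63+(-35)=28
Option B: A[0] 33->24, delta=-9, new_sum=63+(-9)=54 <-- matches target
Option C: A[4] 3->44, delta=41, new_sum=63+(41)=104
Option D: A[2] -1->3, delta=4, new_sum=63+(4)=67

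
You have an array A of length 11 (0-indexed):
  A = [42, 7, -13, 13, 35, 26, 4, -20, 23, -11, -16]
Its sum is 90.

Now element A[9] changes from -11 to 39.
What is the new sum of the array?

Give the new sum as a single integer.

Old value at index 9: -11
New value at index 9: 39
Delta = 39 - -11 = 50
New sum = old_sum + delta = 90 + (50) = 140

Answer: 140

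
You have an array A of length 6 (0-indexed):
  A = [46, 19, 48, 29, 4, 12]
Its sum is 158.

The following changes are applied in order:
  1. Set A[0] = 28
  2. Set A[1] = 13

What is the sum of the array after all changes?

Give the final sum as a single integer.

Initial sum: 158
Change 1: A[0] 46 -> 28, delta = -18, sum = 140
Change 2: A[1] 19 -> 13, delta = -6, sum = 134

Answer: 134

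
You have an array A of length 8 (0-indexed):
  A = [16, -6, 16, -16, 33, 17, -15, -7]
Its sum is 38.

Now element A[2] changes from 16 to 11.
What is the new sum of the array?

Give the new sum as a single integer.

Old value at index 2: 16
New value at index 2: 11
Delta = 11 - 16 = -5
New sum = old_sum + delta = 38 + (-5) = 33

Answer: 33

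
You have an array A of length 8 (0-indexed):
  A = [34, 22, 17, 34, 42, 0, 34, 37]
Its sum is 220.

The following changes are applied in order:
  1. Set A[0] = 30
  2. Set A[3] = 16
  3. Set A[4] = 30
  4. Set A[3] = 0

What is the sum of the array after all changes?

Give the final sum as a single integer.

Answer: 170

Derivation:
Initial sum: 220
Change 1: A[0] 34 -> 30, delta = -4, sum = 216
Change 2: A[3] 34 -> 16, delta = -18, sum = 198
Change 3: A[4] 42 -> 30, delta = -12, sum = 186
Change 4: A[3] 16 -> 0, delta = -16, sum = 170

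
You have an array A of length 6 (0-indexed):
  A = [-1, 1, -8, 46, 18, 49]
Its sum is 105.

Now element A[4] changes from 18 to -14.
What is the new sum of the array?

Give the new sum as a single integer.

Answer: 73

Derivation:
Old value at index 4: 18
New value at index 4: -14
Delta = -14 - 18 = -32
New sum = old_sum + delta = 105 + (-32) = 73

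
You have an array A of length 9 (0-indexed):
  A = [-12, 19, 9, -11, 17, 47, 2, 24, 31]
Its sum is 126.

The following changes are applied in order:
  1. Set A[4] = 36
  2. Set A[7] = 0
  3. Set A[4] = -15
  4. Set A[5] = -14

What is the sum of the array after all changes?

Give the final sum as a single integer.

Answer: 9

Derivation:
Initial sum: 126
Change 1: A[4] 17 -> 36, delta = 19, sum = 145
Change 2: A[7] 24 -> 0, delta = -24, sum = 121
Change 3: A[4] 36 -> -15, delta = -51, sum = 70
Change 4: A[5] 47 -> -14, delta = -61, sum = 9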